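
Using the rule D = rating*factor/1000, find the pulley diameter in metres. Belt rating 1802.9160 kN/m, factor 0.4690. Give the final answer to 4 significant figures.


D = 1802.9160 * 0.4690 / 1000
D = 0.8456 m


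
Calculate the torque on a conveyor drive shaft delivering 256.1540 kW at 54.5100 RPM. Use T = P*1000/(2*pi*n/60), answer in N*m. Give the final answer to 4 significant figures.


omega = 2*pi*54.5100/60 = 5.70827 rad/s
T = 256.1540*1000 / 5.70827
T = 44870 N*m


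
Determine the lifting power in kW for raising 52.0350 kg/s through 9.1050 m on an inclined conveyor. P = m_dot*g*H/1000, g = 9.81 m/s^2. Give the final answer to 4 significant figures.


P = 52.0350 * 9.81 * 9.1050 / 1000
P = 4.648 kW


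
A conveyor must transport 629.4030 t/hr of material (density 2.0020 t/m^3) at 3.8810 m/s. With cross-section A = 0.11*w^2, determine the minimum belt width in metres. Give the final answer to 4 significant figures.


A_req = 629.4030 / (3.8810 * 2.0020 * 3600) = 0.0225019 m^2
w = sqrt(0.0225019 / 0.11)
w = 0.4523 m


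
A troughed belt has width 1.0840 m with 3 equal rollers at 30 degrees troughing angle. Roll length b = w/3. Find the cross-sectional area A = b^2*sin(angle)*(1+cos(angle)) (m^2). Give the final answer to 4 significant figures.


b = 1.0840/3 = 0.361333 m
A = 0.361333^2 * sin(30 deg) * (1 + cos(30 deg))
A = 0.1218 m^2


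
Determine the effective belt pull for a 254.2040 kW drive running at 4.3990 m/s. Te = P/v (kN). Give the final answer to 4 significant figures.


Te = P / v = 254.2040 / 4.3990
Te = 57.79 kN


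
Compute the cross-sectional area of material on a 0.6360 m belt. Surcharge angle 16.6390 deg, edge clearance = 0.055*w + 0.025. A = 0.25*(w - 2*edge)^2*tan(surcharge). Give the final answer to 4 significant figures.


edge = 0.055*0.6360 + 0.025 = 0.05998 m
ew = 0.6360 - 2*0.05998 = 0.51604 m
A = 0.25 * 0.51604^2 * tan(16.6390 deg)
A = 0.01990 m^2


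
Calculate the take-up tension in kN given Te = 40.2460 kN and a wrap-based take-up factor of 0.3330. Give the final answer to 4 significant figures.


T_tu = 40.2460 * 0.3330
T_tu = 13.40 kN


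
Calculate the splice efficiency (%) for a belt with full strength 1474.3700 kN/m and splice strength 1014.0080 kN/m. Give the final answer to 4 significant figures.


Eff = 1014.0080 / 1474.3700 * 100
Eff = 68.78 %


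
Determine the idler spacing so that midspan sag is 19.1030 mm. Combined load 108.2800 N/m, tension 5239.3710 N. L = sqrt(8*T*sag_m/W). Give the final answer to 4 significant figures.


sag = 19.1030/1000 = 0.019103 m
L = sqrt(8 * 5239.3710 * 0.019103 / 108.2800)
L = 2.719 m


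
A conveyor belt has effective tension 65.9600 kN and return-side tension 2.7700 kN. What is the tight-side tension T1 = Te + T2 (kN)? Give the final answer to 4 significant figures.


T1 = Te + T2 = 65.9600 + 2.7700
T1 = 68.73 kN


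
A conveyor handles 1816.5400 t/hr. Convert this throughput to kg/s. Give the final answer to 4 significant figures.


m_dot = 1816.5400 * 1000 / 3600
m_dot = 504.6 kg/s


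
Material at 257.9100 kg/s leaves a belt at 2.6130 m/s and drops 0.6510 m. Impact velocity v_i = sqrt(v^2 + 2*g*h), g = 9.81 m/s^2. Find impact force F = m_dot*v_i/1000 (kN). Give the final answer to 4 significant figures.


v_i = sqrt(2.6130^2 + 2*9.81*0.6510) = 4.42723 m/s
F = 257.9100 * 4.42723 / 1000
F = 1.142 kN


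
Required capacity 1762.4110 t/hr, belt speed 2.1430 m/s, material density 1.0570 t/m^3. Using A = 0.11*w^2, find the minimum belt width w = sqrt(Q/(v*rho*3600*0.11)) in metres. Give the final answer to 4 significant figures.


A_req = 1762.4110 / (2.1430 * 1.0570 * 3600) = 0.216126 m^2
w = sqrt(0.216126 / 0.11)
w = 1.402 m


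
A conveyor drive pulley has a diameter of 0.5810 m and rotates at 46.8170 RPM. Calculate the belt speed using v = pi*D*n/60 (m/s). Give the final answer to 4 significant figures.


v = pi * 0.5810 * 46.8170 / 60
v = 1.424 m/s


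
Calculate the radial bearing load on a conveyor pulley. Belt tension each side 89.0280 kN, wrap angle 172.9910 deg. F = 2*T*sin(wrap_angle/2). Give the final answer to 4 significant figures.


F = 2 * 89.0280 * sin(172.9910/2 deg)
F = 177.7 kN


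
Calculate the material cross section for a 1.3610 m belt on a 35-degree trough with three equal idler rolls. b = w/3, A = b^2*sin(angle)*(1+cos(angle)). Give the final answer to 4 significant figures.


b = 1.3610/3 = 0.453667 m
A = 0.453667^2 * sin(35 deg) * (1 + cos(35 deg))
A = 0.2148 m^2


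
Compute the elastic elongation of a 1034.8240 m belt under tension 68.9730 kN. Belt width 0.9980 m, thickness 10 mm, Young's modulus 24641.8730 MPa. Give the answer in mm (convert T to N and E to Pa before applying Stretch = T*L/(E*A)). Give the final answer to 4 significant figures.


A = 0.9980 * 0.01 = 0.00998 m^2
Stretch = 68.9730*1000 * 1034.8240 / (24641.8730e6 * 0.00998) * 1000
Stretch = 290.2 mm


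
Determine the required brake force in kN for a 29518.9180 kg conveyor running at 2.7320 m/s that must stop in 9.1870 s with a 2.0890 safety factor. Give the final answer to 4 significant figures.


F = 29518.9180 * 2.7320 / 9.1870 * 2.0890 / 1000
F = 18.34 kN


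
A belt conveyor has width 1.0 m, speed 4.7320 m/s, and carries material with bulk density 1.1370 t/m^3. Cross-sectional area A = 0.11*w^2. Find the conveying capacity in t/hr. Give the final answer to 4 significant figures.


A = 0.11 * 1.0^2 = 0.11 m^2
C = 0.11 * 4.7320 * 1.1370 * 3600
C = 2131 t/hr


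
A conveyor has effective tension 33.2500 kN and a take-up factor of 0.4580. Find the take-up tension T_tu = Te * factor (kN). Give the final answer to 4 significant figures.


T_tu = 33.2500 * 0.4580
T_tu = 15.23 kN


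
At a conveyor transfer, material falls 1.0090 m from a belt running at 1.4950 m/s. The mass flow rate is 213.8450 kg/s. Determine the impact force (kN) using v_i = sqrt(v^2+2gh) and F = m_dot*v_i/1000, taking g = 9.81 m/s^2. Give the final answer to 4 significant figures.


v_i = sqrt(1.4950^2 + 2*9.81*1.0090) = 4.69378 m/s
F = 213.8450 * 4.69378 / 1000
F = 1.004 kN


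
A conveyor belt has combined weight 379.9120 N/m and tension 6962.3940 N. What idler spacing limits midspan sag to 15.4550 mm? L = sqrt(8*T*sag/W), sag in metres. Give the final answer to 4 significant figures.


sag = 15.4550/1000 = 0.015455 m
L = sqrt(8 * 6962.3940 * 0.015455 / 379.9120)
L = 1.505 m


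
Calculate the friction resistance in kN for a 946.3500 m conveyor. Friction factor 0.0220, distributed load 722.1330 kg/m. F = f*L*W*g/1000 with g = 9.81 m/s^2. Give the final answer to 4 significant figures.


F = 0.0220 * 946.3500 * 722.1330 * 9.81 / 1000
F = 147.5 kN


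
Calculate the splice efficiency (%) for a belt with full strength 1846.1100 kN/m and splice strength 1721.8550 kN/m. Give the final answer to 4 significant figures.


Eff = 1721.8550 / 1846.1100 * 100
Eff = 93.27 %


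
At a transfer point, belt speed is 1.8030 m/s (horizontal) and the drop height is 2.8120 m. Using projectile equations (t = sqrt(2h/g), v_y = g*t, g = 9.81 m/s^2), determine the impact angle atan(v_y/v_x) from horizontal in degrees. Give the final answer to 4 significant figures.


t = sqrt(2*2.8120/9.81) = 0.757161 s
v_y = 9.81 * 0.757161 = 7.42775 m/s
angle = atan(7.42775 / 1.8030) = 76.36 deg


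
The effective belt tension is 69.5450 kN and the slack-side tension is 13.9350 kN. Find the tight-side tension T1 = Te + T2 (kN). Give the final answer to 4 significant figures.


T1 = Te + T2 = 69.5450 + 13.9350
T1 = 83.48 kN


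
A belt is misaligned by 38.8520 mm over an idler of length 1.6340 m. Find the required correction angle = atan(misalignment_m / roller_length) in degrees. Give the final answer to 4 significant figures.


misalign_m = 38.8520 / 1000 = 0.038852 m
angle = atan(0.038852 / 1.6340)
angle = 1.362 deg


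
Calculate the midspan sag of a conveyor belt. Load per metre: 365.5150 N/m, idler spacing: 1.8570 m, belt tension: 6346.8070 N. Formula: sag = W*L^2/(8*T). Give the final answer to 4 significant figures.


sag = 365.5150 * 1.8570^2 / (8 * 6346.8070)
sag = 0.02482 m


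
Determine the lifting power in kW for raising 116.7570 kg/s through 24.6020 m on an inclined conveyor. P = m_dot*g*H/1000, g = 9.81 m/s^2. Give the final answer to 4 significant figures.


P = 116.7570 * 9.81 * 24.6020 / 1000
P = 28.18 kW


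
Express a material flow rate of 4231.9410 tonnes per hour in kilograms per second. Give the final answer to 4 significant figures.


m_dot = 4231.9410 * 1000 / 3600
m_dot = 1176 kg/s


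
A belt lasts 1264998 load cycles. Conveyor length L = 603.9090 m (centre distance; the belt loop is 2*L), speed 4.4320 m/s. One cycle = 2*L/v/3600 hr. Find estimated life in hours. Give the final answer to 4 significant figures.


cycle_time = 2 * 603.9090 / 4.4320 / 3600 = 0.0757006 hr
life = 1264998 * 0.0757006 = 95760 hours


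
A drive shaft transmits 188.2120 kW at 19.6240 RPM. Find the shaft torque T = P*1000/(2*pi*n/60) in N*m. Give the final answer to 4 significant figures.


omega = 2*pi*19.6240/60 = 2.05502 rad/s
T = 188.2120*1000 / 2.05502
T = 91590 N*m


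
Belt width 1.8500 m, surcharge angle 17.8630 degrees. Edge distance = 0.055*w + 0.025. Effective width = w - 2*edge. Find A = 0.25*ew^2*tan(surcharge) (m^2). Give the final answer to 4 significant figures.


edge = 0.055*1.8500 + 0.025 = 0.12675 m
ew = 1.8500 - 2*0.12675 = 1.5965 m
A = 0.25 * 1.5965^2 * tan(17.8630 deg)
A = 0.2054 m^2


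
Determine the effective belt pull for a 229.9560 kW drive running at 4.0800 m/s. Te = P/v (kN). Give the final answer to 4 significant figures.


Te = P / v = 229.9560 / 4.0800
Te = 56.36 kN


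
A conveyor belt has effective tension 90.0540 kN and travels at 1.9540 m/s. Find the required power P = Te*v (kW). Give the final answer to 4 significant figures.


P = Te * v = 90.0540 * 1.9540
P = 176.0 kW


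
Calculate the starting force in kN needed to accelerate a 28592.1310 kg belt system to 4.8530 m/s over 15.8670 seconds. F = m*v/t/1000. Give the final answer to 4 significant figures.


F = 28592.1310 * 4.8530 / 15.8670 / 1000
F = 8.745 kN


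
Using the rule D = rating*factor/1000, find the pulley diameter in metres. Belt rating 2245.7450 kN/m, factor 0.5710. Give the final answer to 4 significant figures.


D = 2245.7450 * 0.5710 / 1000
D = 1.282 m


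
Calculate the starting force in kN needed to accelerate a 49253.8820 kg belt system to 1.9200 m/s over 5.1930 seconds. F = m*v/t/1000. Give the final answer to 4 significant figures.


F = 49253.8820 * 1.9200 / 5.1930 / 1000
F = 18.21 kN


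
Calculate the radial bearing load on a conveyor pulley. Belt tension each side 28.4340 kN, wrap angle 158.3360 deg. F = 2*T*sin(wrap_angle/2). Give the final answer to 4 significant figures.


F = 2 * 28.4340 * sin(158.3360/2 deg)
F = 55.85 kN


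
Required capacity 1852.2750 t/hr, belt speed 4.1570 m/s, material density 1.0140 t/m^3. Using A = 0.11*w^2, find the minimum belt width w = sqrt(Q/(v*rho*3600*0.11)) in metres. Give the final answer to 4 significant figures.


A_req = 1852.2750 / (4.1570 * 1.0140 * 3600) = 0.122063 m^2
w = sqrt(0.122063 / 0.11)
w = 1.053 m


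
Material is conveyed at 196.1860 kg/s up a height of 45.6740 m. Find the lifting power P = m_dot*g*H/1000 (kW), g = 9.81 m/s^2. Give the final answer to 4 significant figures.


P = 196.1860 * 9.81 * 45.6740 / 1000
P = 87.90 kW


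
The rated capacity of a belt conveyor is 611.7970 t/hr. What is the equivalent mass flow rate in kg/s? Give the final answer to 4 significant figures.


m_dot = 611.7970 * 1000 / 3600
m_dot = 169.9 kg/s


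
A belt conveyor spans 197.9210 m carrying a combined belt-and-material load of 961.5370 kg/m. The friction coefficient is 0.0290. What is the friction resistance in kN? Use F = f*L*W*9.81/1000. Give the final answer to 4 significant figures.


F = 0.0290 * 197.9210 * 961.5370 * 9.81 / 1000
F = 54.14 kN


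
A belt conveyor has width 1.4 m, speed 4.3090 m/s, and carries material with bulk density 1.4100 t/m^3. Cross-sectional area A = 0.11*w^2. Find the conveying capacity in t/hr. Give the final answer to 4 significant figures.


A = 0.11 * 1.4^2 = 0.2156 m^2
C = 0.2156 * 4.3090 * 1.4100 * 3600
C = 4716 t/hr


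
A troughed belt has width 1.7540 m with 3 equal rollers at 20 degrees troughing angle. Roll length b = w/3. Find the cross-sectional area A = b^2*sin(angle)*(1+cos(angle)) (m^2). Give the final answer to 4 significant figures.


b = 1.7540/3 = 0.584667 m
A = 0.584667^2 * sin(20 deg) * (1 + cos(20 deg))
A = 0.2268 m^2


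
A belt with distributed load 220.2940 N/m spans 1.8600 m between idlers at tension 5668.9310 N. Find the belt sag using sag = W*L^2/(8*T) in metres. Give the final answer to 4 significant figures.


sag = 220.2940 * 1.8600^2 / (8 * 5668.9310)
sag = 0.01680 m


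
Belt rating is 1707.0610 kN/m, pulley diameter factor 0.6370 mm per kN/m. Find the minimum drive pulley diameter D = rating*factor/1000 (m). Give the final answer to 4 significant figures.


D = 1707.0610 * 0.6370 / 1000
D = 1.087 m


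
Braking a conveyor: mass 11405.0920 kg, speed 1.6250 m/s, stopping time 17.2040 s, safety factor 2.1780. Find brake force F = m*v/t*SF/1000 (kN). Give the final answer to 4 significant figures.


F = 11405.0920 * 1.6250 / 17.2040 * 2.1780 / 1000
F = 2.346 kN


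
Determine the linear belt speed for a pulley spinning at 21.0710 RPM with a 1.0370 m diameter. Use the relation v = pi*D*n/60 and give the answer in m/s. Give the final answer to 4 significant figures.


v = pi * 1.0370 * 21.0710 / 60
v = 1.144 m/s


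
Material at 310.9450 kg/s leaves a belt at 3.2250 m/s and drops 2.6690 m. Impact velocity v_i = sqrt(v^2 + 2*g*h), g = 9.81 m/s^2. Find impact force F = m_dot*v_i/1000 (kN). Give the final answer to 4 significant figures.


v_i = sqrt(3.2250^2 + 2*9.81*2.6690) = 7.92253 m/s
F = 310.9450 * 7.92253 / 1000
F = 2.463 kN


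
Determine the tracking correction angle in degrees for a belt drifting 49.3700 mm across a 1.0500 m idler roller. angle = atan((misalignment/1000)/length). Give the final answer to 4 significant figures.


misalign_m = 49.3700 / 1000 = 0.049370 m
angle = atan(0.049370 / 1.0500)
angle = 2.692 deg


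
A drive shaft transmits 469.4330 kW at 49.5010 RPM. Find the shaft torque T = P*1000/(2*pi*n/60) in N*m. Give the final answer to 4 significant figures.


omega = 2*pi*49.5010/60 = 5.18373 rad/s
T = 469.4330*1000 / 5.18373
T = 90560 N*m


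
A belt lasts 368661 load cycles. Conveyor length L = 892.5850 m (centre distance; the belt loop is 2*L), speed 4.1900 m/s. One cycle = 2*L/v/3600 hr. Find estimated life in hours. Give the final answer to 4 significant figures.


cycle_time = 2 * 892.5850 / 4.1900 / 3600 = 0.118349 hr
life = 368661 * 0.118349 = 43630 hours


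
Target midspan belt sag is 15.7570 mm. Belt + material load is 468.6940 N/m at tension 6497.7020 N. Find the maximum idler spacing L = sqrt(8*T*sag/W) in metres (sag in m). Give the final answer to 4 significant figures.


sag = 15.7570/1000 = 0.015757 m
L = sqrt(8 * 6497.7020 * 0.015757 / 468.6940)
L = 1.322 m


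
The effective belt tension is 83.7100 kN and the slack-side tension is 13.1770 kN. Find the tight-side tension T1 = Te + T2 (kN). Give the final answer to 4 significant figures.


T1 = Te + T2 = 83.7100 + 13.1770
T1 = 96.89 kN


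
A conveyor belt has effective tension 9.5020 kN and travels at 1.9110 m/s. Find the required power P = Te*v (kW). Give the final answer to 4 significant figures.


P = Te * v = 9.5020 * 1.9110
P = 18.16 kW


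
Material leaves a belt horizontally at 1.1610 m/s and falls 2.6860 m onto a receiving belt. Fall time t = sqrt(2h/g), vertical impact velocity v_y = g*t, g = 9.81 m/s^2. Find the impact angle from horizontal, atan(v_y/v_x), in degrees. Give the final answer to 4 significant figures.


t = sqrt(2*2.6860/9.81) = 0.740003 s
v_y = 9.81 * 0.740003 = 7.25943 m/s
angle = atan(7.25943 / 1.1610) = 80.91 deg


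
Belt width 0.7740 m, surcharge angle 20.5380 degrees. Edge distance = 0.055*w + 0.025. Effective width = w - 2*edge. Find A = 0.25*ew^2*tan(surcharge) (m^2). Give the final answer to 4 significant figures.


edge = 0.055*0.7740 + 0.025 = 0.06757 m
ew = 0.7740 - 2*0.06757 = 0.63886 m
A = 0.25 * 0.63886^2 * tan(20.5380 deg)
A = 0.03823 m^2


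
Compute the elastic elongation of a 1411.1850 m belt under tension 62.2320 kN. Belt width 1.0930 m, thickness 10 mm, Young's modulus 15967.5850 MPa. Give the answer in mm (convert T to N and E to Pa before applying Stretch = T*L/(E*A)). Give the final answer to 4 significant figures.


A = 1.0930 * 0.01 = 0.01093 m^2
Stretch = 62.2320*1000 * 1411.1850 / (15967.5850e6 * 0.01093) * 1000
Stretch = 503.2 mm


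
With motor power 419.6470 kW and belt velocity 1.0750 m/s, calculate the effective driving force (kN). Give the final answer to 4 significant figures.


Te = P / v = 419.6470 / 1.0750
Te = 390.4 kN


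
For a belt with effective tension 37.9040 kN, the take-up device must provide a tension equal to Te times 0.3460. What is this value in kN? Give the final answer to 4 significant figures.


T_tu = 37.9040 * 0.3460
T_tu = 13.11 kN


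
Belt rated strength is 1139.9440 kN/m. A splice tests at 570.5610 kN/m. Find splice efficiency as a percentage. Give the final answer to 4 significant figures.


Eff = 570.5610 / 1139.9440 * 100
Eff = 50.05 %


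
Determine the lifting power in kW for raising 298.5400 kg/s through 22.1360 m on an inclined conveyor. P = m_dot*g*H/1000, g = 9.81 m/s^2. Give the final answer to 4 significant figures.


P = 298.5400 * 9.81 * 22.1360 / 1000
P = 64.83 kW


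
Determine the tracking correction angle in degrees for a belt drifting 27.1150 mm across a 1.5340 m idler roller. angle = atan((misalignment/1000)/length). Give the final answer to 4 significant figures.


misalign_m = 27.1150 / 1000 = 0.027115 m
angle = atan(0.027115 / 1.5340)
angle = 1.013 deg


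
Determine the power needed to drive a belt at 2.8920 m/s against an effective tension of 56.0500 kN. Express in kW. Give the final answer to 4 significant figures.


P = Te * v = 56.0500 * 2.8920
P = 162.1 kW


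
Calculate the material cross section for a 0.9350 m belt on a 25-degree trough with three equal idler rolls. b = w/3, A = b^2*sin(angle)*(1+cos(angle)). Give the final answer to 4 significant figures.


b = 0.9350/3 = 0.311667 m
A = 0.311667^2 * sin(25 deg) * (1 + cos(25 deg))
A = 0.07826 m^2


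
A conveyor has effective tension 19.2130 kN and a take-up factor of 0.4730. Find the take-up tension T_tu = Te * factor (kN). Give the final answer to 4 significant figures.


T_tu = 19.2130 * 0.4730
T_tu = 9.088 kN


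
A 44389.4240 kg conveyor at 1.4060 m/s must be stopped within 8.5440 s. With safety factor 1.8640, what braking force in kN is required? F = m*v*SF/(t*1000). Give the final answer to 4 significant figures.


F = 44389.4240 * 1.4060 / 8.5440 * 1.8640 / 1000
F = 13.62 kN


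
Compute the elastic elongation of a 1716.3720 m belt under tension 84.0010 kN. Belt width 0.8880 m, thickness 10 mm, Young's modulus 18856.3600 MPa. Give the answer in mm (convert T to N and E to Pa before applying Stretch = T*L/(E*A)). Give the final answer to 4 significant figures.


A = 0.8880 * 0.01 = 0.00888 m^2
Stretch = 84.0010*1000 * 1716.3720 / (18856.3600e6 * 0.00888) * 1000
Stretch = 861.0 mm


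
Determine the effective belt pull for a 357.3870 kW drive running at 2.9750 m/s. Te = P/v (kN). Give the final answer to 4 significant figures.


Te = P / v = 357.3870 / 2.9750
Te = 120.1 kN


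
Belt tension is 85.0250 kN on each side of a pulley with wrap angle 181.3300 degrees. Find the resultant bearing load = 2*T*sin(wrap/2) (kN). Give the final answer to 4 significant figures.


F = 2 * 85.0250 * sin(181.3300/2 deg)
F = 170.0 kN


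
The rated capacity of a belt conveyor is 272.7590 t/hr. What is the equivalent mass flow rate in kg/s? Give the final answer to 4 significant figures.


m_dot = 272.7590 * 1000 / 3600
m_dot = 75.77 kg/s


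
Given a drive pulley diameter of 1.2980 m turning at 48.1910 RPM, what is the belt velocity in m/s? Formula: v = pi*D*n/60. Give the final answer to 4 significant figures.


v = pi * 1.2980 * 48.1910 / 60
v = 3.275 m/s


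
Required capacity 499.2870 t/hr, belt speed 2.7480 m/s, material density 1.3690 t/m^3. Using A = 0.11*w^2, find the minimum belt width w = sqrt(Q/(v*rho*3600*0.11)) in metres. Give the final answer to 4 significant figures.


A_req = 499.2870 / (2.7480 * 1.3690 * 3600) = 0.0368661 m^2
w = sqrt(0.0368661 / 0.11)
w = 0.5789 m


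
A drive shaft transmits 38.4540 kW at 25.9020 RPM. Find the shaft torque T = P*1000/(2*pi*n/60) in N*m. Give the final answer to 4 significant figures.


omega = 2*pi*25.9020/60 = 2.71245 rad/s
T = 38.4540*1000 / 2.71245
T = 14180 N*m


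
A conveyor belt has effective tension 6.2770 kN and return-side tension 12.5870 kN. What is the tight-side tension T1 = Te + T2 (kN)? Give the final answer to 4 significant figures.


T1 = Te + T2 = 6.2770 + 12.5870
T1 = 18.86 kN


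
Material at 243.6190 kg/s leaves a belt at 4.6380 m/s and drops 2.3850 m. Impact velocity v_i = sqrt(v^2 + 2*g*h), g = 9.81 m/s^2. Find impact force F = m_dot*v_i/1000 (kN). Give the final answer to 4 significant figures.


v_i = sqrt(4.6380^2 + 2*9.81*2.3850) = 8.26467 m/s
F = 243.6190 * 8.26467 / 1000
F = 2.013 kN


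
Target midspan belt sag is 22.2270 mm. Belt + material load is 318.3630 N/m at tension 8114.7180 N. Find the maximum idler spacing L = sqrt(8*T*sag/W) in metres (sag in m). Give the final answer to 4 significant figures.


sag = 22.2270/1000 = 0.022227 m
L = sqrt(8 * 8114.7180 * 0.022227 / 318.3630)
L = 2.129 m


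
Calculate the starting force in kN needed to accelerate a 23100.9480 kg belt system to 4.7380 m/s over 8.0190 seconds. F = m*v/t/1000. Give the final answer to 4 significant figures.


F = 23100.9480 * 4.7380 / 8.0190 / 1000
F = 13.65 kN


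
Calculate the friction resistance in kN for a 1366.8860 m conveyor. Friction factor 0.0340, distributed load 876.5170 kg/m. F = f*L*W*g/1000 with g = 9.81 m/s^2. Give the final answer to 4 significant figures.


F = 0.0340 * 1366.8860 * 876.5170 * 9.81 / 1000
F = 399.6 kN


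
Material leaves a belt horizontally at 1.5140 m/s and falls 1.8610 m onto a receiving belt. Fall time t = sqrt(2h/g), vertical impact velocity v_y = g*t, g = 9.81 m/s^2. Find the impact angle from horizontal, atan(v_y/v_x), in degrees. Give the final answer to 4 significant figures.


t = sqrt(2*1.8610/9.81) = 0.615962 s
v_y = 9.81 * 0.615962 = 6.04259 m/s
angle = atan(6.04259 / 1.5140) = 75.93 deg


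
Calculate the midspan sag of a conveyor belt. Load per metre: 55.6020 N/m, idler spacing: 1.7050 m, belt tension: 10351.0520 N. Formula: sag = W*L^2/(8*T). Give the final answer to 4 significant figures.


sag = 55.6020 * 1.7050^2 / (8 * 10351.0520)
sag = 0.001952 m


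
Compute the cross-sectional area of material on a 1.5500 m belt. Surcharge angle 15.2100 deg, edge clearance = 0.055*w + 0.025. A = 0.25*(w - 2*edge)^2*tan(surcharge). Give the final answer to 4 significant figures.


edge = 0.055*1.5500 + 0.025 = 0.11025 m
ew = 1.5500 - 2*0.11025 = 1.3295 m
A = 0.25 * 1.3295^2 * tan(15.2100 deg)
A = 0.1201 m^2


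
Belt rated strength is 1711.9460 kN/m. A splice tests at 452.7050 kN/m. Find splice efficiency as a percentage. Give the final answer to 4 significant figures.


Eff = 452.7050 / 1711.9460 * 100
Eff = 26.44 %


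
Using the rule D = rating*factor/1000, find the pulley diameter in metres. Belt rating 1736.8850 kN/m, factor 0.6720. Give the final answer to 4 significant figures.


D = 1736.8850 * 0.6720 / 1000
D = 1.167 m


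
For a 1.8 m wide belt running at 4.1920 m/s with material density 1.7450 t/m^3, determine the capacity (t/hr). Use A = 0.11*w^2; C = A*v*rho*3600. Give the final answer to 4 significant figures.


A = 0.11 * 1.8^2 = 0.3564 m^2
C = 0.3564 * 4.1920 * 1.7450 * 3600
C = 9385 t/hr


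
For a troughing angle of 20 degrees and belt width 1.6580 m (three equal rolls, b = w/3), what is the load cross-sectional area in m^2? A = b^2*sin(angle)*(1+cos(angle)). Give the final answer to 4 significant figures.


b = 1.6580/3 = 0.552667 m
A = 0.552667^2 * sin(20 deg) * (1 + cos(20 deg))
A = 0.2026 m^2


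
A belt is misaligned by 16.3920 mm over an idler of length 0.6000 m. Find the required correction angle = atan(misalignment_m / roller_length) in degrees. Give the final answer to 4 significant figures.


misalign_m = 16.3920 / 1000 = 0.016392 m
angle = atan(0.016392 / 0.6000)
angle = 1.565 deg


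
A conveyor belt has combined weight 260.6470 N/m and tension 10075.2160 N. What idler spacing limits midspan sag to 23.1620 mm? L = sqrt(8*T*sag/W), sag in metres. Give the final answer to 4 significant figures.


sag = 23.1620/1000 = 0.023162 m
L = sqrt(8 * 10075.2160 * 0.023162 / 260.6470)
L = 2.676 m


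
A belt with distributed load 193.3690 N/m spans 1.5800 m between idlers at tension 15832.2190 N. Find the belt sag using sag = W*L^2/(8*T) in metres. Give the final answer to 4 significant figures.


sag = 193.3690 * 1.5800^2 / (8 * 15832.2190)
sag = 0.003811 m


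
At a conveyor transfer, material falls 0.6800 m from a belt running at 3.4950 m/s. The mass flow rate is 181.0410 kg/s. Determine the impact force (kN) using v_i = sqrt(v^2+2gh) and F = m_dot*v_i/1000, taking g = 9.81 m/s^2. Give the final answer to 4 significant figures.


v_i = sqrt(3.4950^2 + 2*9.81*0.6800) = 5.05536 m/s
F = 181.0410 * 5.05536 / 1000
F = 0.9152 kN


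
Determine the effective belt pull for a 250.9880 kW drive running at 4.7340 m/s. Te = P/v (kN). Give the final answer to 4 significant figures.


Te = P / v = 250.9880 / 4.7340
Te = 53.02 kN


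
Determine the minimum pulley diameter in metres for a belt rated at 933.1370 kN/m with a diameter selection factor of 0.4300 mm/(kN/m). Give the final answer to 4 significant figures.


D = 933.1370 * 0.4300 / 1000
D = 0.4012 m


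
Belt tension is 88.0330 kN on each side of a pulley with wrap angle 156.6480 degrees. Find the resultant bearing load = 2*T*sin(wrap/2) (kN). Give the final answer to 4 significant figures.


F = 2 * 88.0330 * sin(156.6480/2 deg)
F = 172.4 kN


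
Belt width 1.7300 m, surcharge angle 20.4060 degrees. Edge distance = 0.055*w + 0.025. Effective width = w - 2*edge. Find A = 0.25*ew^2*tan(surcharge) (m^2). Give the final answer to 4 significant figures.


edge = 0.055*1.7300 + 0.025 = 0.12015 m
ew = 1.7300 - 2*0.12015 = 1.4897 m
A = 0.25 * 1.4897^2 * tan(20.4060 deg)
A = 0.2064 m^2


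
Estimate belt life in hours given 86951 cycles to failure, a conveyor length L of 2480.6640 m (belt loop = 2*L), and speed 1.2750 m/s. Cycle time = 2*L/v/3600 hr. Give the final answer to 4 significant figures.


cycle_time = 2 * 2480.6640 / 1.2750 / 3600 = 1.0809 hr
life = 86951 * 1.0809 = 93990 hours


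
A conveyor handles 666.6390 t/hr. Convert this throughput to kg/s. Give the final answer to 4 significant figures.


m_dot = 666.6390 * 1000 / 3600
m_dot = 185.2 kg/s


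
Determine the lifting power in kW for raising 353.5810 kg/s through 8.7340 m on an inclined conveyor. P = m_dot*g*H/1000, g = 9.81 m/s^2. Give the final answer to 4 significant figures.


P = 353.5810 * 9.81 * 8.7340 / 1000
P = 30.30 kW


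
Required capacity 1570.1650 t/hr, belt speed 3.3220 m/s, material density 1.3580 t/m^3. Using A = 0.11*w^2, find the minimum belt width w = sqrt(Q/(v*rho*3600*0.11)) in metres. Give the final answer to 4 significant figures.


A_req = 1570.1650 / (3.3220 * 1.3580 * 3600) = 0.0966815 m^2
w = sqrt(0.0966815 / 0.11)
w = 0.9375 m


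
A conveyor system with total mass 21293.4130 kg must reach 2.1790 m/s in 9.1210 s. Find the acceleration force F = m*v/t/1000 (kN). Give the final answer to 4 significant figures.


F = 21293.4130 * 2.1790 / 9.1210 / 1000
F = 5.087 kN


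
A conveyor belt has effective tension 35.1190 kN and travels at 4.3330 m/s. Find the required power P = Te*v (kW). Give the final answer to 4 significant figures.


P = Te * v = 35.1190 * 4.3330
P = 152.2 kW


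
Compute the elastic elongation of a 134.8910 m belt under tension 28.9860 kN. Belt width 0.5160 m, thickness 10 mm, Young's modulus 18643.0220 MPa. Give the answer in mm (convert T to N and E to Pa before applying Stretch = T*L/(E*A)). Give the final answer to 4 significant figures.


A = 0.5160 * 0.01 = 0.00516 m^2
Stretch = 28.9860*1000 * 134.8910 / (18643.0220e6 * 0.00516) * 1000
Stretch = 40.64 mm


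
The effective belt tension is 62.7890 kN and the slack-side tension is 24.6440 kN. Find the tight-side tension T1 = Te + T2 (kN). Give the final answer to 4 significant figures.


T1 = Te + T2 = 62.7890 + 24.6440
T1 = 87.43 kN


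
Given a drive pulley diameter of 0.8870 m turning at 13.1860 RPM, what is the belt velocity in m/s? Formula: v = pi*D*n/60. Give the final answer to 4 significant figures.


v = pi * 0.8870 * 13.1860 / 60
v = 0.6124 m/s


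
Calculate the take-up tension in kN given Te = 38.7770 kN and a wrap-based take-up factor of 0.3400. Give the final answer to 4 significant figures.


T_tu = 38.7770 * 0.3400
T_tu = 13.18 kN


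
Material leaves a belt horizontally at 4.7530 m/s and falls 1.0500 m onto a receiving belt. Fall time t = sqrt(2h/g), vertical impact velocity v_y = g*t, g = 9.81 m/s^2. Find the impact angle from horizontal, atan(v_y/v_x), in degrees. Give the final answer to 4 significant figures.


t = sqrt(2*1.0500/9.81) = 0.462674 s
v_y = 9.81 * 0.462674 = 4.53883 m/s
angle = atan(4.53883 / 4.7530) = 43.68 deg


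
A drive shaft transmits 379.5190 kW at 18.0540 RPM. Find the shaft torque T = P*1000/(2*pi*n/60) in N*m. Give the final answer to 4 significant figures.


omega = 2*pi*18.0540/60 = 1.89061 rad/s
T = 379.5190*1000 / 1.89061
T = 200700 N*m


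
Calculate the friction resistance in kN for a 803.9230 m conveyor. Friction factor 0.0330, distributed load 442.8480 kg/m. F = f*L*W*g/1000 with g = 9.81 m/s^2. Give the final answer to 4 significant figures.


F = 0.0330 * 803.9230 * 442.8480 * 9.81 / 1000
F = 115.3 kN


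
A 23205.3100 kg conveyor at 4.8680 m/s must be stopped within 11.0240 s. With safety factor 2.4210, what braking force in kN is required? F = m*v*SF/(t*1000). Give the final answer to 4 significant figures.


F = 23205.3100 * 4.8680 / 11.0240 * 2.4210 / 1000
F = 24.81 kN


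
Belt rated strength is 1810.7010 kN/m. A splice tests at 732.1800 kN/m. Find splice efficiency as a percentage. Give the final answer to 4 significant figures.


Eff = 732.1800 / 1810.7010 * 100
Eff = 40.44 %


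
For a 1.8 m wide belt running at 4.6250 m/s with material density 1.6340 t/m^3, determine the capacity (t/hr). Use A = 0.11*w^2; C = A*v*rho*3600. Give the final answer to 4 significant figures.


A = 0.11 * 1.8^2 = 0.3564 m^2
C = 0.3564 * 4.6250 * 1.6340 * 3600
C = 9696 t/hr


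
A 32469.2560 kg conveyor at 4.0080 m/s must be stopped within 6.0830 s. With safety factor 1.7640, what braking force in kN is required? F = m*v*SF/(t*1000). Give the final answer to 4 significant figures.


F = 32469.2560 * 4.0080 / 6.0830 * 1.7640 / 1000
F = 37.74 kN


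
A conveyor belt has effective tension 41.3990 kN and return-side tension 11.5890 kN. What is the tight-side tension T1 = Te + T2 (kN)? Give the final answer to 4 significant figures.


T1 = Te + T2 = 41.3990 + 11.5890
T1 = 52.99 kN


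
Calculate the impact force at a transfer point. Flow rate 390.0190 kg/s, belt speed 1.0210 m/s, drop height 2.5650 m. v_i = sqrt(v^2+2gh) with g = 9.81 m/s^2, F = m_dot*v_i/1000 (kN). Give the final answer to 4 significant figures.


v_i = sqrt(1.0210^2 + 2*9.81*2.5650) = 7.16713 m/s
F = 390.0190 * 7.16713 / 1000
F = 2.795 kN


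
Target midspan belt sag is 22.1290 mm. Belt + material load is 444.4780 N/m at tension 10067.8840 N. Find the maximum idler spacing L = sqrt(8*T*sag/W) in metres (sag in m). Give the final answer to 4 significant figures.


sag = 22.1290/1000 = 0.022129 m
L = sqrt(8 * 10067.8840 * 0.022129 / 444.4780)
L = 2.002 m


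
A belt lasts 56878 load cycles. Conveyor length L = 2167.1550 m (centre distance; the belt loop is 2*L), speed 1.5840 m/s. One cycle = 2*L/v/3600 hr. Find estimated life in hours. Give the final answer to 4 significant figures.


cycle_time = 2 * 2167.1550 / 1.5840 / 3600 = 0.760085 hr
life = 56878 * 0.760085 = 43230 hours


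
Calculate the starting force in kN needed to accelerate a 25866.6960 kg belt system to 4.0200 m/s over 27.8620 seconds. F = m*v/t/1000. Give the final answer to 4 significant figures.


F = 25866.6960 * 4.0200 / 27.8620 / 1000
F = 3.732 kN


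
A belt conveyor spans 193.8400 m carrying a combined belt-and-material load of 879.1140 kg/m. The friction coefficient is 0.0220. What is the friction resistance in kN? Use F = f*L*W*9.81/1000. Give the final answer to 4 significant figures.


F = 0.0220 * 193.8400 * 879.1140 * 9.81 / 1000
F = 36.78 kN


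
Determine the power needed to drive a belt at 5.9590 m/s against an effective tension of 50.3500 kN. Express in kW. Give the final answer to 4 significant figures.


P = Te * v = 50.3500 * 5.9590
P = 300.0 kW


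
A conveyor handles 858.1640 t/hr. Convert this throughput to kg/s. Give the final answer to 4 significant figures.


m_dot = 858.1640 * 1000 / 3600
m_dot = 238.4 kg/s


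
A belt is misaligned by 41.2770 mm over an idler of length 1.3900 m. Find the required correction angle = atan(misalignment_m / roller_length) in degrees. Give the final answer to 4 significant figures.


misalign_m = 41.2770 / 1000 = 0.041277 m
angle = atan(0.041277 / 1.3900)
angle = 1.701 deg


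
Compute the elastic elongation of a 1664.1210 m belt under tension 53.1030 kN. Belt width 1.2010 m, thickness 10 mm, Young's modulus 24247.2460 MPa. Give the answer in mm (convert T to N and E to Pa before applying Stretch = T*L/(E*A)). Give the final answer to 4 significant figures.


A = 1.2010 * 0.01 = 0.01201 m^2
Stretch = 53.1030*1000 * 1664.1210 / (24247.2460e6 * 0.01201) * 1000
Stretch = 303.5 mm


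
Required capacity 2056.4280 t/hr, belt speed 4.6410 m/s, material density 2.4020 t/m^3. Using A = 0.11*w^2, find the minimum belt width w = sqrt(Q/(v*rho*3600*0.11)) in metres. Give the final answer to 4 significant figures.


A_req = 2056.4280 / (4.6410 * 2.4020 * 3600) = 0.051242 m^2
w = sqrt(0.051242 / 0.11)
w = 0.6825 m


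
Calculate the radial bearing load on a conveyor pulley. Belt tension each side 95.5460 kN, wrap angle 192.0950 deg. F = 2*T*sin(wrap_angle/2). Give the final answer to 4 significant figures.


F = 2 * 95.5460 * sin(192.0950/2 deg)
F = 190.0 kN


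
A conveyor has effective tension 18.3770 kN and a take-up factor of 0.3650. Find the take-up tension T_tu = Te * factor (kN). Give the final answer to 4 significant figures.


T_tu = 18.3770 * 0.3650
T_tu = 6.708 kN


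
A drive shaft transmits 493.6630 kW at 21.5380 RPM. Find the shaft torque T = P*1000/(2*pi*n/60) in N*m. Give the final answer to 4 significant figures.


omega = 2*pi*21.5380/60 = 2.25545 rad/s
T = 493.6630*1000 / 2.25545
T = 218900 N*m


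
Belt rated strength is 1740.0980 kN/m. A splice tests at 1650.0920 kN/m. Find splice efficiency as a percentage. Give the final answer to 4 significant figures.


Eff = 1650.0920 / 1740.0980 * 100
Eff = 94.83 %


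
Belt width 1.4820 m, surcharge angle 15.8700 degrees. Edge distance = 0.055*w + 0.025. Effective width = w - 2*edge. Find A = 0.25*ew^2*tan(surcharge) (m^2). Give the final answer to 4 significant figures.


edge = 0.055*1.4820 + 0.025 = 0.10651 m
ew = 1.4820 - 2*0.10651 = 1.26898 m
A = 0.25 * 1.26898^2 * tan(15.8700 deg)
A = 0.1144 m^2


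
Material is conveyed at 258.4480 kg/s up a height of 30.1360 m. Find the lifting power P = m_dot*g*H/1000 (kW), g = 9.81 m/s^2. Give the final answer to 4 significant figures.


P = 258.4480 * 9.81 * 30.1360 / 1000
P = 76.41 kW


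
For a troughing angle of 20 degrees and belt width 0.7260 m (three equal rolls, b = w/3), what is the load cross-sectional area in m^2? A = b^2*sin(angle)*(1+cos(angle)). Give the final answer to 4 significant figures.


b = 0.7260/3 = 0.242 m
A = 0.242^2 * sin(20 deg) * (1 + cos(20 deg))
A = 0.03885 m^2


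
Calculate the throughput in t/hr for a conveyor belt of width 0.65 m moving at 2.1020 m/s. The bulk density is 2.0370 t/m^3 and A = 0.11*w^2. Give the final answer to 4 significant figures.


A = 0.11 * 0.65^2 = 0.046475 m^2
C = 0.046475 * 2.1020 * 2.0370 * 3600
C = 716.4 t/hr


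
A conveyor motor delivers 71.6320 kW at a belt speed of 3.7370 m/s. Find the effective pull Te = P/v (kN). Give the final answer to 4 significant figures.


Te = P / v = 71.6320 / 3.7370
Te = 19.17 kN


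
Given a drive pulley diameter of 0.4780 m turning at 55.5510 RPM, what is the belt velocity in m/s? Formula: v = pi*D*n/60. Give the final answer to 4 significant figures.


v = pi * 0.4780 * 55.5510 / 60
v = 1.390 m/s


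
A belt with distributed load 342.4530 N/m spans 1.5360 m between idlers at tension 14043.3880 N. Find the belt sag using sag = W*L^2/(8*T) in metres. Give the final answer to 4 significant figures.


sag = 342.4530 * 1.5360^2 / (8 * 14043.3880)
sag = 0.007192 m


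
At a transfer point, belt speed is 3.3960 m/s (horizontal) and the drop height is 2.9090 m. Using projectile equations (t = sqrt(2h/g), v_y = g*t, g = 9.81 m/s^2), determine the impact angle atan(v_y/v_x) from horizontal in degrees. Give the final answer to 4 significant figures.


t = sqrt(2*2.9090/9.81) = 0.770109 s
v_y = 9.81 * 0.770109 = 7.55477 m/s
angle = atan(7.55477 / 3.3960) = 65.80 deg


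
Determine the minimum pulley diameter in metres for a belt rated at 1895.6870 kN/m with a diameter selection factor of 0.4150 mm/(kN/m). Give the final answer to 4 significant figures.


D = 1895.6870 * 0.4150 / 1000
D = 0.7867 m


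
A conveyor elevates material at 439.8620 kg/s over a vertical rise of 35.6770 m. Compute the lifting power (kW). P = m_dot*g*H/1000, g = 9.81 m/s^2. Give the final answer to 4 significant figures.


P = 439.8620 * 9.81 * 35.6770 / 1000
P = 153.9 kW


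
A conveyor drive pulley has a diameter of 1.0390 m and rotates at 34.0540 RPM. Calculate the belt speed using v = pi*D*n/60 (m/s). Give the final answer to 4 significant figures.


v = pi * 1.0390 * 34.0540 / 60
v = 1.853 m/s


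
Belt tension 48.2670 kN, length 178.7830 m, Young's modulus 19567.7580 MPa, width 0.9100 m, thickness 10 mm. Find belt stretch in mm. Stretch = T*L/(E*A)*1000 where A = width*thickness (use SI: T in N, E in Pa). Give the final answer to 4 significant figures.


A = 0.9100 * 0.01 = 0.00910 m^2
Stretch = 48.2670*1000 * 178.7830 / (19567.7580e6 * 0.00910) * 1000
Stretch = 48.46 mm


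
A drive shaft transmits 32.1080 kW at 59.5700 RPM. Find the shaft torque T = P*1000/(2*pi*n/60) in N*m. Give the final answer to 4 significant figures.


omega = 2*pi*59.5700/60 = 6.23816 rad/s
T = 32.1080*1000 / 6.23816
T = 5147 N*m


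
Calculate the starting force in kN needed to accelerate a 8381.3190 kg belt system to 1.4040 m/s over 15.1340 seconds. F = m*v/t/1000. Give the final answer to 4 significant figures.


F = 8381.3190 * 1.4040 / 15.1340 / 1000
F = 0.7775 kN


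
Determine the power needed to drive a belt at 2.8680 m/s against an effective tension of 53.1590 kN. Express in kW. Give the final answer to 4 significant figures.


P = Te * v = 53.1590 * 2.8680
P = 152.5 kW
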